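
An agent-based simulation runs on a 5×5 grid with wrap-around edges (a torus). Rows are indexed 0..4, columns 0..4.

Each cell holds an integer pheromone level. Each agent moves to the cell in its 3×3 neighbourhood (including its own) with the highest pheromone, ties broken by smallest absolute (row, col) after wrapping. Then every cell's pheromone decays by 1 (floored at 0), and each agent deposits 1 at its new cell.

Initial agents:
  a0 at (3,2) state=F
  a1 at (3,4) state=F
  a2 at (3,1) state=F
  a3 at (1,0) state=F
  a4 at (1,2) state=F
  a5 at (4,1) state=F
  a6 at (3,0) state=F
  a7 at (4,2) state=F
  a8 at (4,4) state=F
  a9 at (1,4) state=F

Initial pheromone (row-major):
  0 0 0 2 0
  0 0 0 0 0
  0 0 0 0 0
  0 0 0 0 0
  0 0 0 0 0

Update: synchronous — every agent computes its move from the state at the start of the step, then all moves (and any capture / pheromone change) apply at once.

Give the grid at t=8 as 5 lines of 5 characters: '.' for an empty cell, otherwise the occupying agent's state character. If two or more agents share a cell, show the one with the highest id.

t=1: a0@(2,1) a1@(2,0) a2@(2,0) a3@(0,0) a4@(0,3) a5@(0,0) a6@(2,0) a7@(0,3) a8@(0,3) a9@(0,3) | pheromone: 2 0 0 5 0 / 0 0 0 0 0 / 3 1 0 0 0 / 0 0 0 0 0 / 0 0 0 0 0
t=2: a0@(2,0) a1@(2,0) a2@(2,0) a3@(0,0) a4@(0,3) a5@(0,0) a6@(2,0) a7@(0,3) a8@(0,3) a9@(0,3) | pheromone: 3 0 0 8 0 / 0 0 0 0 0 / 6 0 0 0 0 / 0 0 0 0 0 / 0 0 0 0 0
t=3: a0@(2,0) a1@(2,0) a2@(2,0) a3@(0,0) a4@(0,3) a5@(0,0) a6@(2,0) a7@(0,3) a8@(0,3) a9@(0,3) | pheromone: 4 0 0 11 0 / 0 0 0 0 0 / 9 0 0 0 0 / 0 0 0 0 0 / 0 0 0 0 0
t=4: a0@(2,0) a1@(2,0) a2@(2,0) a3@(0,0) a4@(0,3) a5@(0,0) a6@(2,0) a7@(0,3) a8@(0,3) a9@(0,3) | pheromone: 5 0 0 14 0 / 0 0 0 0 0 / 12 0 0 0 0 / 0 0 0 0 0 / 0 0 0 0 0
t=5: a0@(2,0) a1@(2,0) a2@(2,0) a3@(0,0) a4@(0,3) a5@(0,0) a6@(2,0) a7@(0,3) a8@(0,3) a9@(0,3) | pheromone: 6 0 0 17 0 / 0 0 0 0 0 / 15 0 0 0 0 / 0 0 0 0 0 / 0 0 0 0 0
t=6: a0@(2,0) a1@(2,0) a2@(2,0) a3@(0,0) a4@(0,3) a5@(0,0) a6@(2,0) a7@(0,3) a8@(0,3) a9@(0,3) | pheromone: 7 0 0 20 0 / 0 0 0 0 0 / 18 0 0 0 0 / 0 0 0 0 0 / 0 0 0 0 0
t=7: a0@(2,0) a1@(2,0) a2@(2,0) a3@(0,0) a4@(0,3) a5@(0,0) a6@(2,0) a7@(0,3) a8@(0,3) a9@(0,3) | pheromone: 8 0 0 23 0 / 0 0 0 0 0 / 21 0 0 0 0 / 0 0 0 0 0 / 0 0 0 0 0
t=8: a0@(2,0) a1@(2,0) a2@(2,0) a3@(0,0) a4@(0,3) a5@(0,0) a6@(2,0) a7@(0,3) a8@(0,3) a9@(0,3) | pheromone: 9 0 0 26 0 / 0 0 0 0 0 / 24 0 0 0 0 / 0 0 0 0 0 / 0 0 0 0 0

F..F.
.....
F....
.....
.....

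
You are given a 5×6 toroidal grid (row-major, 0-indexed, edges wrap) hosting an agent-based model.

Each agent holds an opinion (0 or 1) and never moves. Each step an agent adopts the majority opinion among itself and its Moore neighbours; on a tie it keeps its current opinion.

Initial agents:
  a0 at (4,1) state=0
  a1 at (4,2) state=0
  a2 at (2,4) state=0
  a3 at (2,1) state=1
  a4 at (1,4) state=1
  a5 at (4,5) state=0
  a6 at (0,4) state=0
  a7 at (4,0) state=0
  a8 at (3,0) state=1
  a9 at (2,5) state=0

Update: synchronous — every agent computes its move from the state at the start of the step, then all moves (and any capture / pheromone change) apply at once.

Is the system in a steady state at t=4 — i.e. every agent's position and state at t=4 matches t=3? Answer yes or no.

t=1: a0@(4,1):0 a1@(4,2):0 a2@(2,4):0 a3@(2,1):1 a4@(1,4):0 a5@(4,5):0 a6@(0,4):0 a7@(4,0):0 a8@(3,0):0 a9@(2,5):0
t=2: (unchanged — steady state)

yes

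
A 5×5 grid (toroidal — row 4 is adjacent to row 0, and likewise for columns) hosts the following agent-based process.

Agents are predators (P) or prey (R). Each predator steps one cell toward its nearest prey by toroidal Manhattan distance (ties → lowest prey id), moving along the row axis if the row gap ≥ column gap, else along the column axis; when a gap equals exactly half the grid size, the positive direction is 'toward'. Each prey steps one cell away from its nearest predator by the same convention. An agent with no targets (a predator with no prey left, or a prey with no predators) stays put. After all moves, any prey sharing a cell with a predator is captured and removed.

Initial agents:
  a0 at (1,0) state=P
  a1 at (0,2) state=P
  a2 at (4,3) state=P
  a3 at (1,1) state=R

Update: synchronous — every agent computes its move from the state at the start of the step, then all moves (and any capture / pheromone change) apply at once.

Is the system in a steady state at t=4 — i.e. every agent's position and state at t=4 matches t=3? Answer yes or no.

t=1: a0@(1,1):P a1@(1,2):P a2@(0,3):P
t=2: (unchanged — steady state)

yes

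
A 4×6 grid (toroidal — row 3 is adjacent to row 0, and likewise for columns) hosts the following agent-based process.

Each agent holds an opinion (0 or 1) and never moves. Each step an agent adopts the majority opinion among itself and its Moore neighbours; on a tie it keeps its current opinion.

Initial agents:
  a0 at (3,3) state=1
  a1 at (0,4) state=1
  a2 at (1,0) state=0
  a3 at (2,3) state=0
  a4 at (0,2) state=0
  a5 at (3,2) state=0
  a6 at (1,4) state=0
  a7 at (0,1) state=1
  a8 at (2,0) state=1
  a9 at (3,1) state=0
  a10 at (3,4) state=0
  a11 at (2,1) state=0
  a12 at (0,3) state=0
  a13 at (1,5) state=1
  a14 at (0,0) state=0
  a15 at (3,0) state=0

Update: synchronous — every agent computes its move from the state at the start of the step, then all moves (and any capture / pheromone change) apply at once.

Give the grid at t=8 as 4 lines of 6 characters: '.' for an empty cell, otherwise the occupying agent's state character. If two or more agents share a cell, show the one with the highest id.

t=1: a0@(3,3):0 a1@(0,4):1 a2@(1,0):0 a3@(2,3):0 a4@(0,2):0 a5@(3,2):0 a6@(1,4):0 a7@(0,1):0 a8@(2,0):0 a9@(3,1):0 a10@(3,4):0 a11@(2,1):0 a12@(0,3):0 a13@(1,5):1 a14@(0,0):0 a15@(3,0):0
t=2: a0@(3,3):0 a1@(0,4):0 a2@(1,0):0 a3@(2,3):0 a4@(0,2):0 a5@(3,2):0 a6@(1,4):0 a7@(0,1):0 a8@(2,0):0 a9@(3,1):0 a10@(3,4):0 a11@(2,1):0 a12@(0,3):0 a13@(1,5):0 a14@(0,0):0 a15@(3,0):0
t=3: (unchanged — steady state)

00000.
0...00
00.0..
00000.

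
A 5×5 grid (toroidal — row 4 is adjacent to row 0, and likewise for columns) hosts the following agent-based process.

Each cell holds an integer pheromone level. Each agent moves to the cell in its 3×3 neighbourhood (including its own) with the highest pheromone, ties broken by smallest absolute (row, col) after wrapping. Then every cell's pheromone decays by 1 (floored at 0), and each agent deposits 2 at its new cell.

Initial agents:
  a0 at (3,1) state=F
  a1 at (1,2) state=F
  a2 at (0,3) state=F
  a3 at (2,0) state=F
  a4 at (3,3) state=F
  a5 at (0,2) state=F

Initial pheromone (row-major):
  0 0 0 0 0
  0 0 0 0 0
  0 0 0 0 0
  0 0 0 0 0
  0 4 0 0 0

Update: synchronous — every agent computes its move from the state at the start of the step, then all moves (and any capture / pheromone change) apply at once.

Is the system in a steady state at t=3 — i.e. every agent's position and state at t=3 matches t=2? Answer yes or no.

no

t=1: a0@(4,1) a1@(0,1) a2@(0,2) a3@(1,0) a4@(2,2) a5@(4,1) | pheromone: 0 2 2 0 0 / 2 0 0 0 0 / 0 0 2 0 0 / 0 0 0 0 0 / 0 7 0 0 0
t=2: a0@(4,1) a1@(4,1) a2@(4,1) a3@(0,1) a4@(2,2) a5@(4,1) | pheromone: 0 3 1 0 0 / 1 0 0 0 0 / 0 0 3 0 0 / 0 0 0 0 0 / 0 14 0 0 0
t=3: a0@(4,1) a1@(4,1) a2@(4,1) a3@(4,1) a4@(2,2) a5@(4,1) | pheromone: 0 2 0 0 0 / 0 0 0 0 0 / 0 0 4 0 0 / 0 0 0 0 0 / 0 23 0 0 0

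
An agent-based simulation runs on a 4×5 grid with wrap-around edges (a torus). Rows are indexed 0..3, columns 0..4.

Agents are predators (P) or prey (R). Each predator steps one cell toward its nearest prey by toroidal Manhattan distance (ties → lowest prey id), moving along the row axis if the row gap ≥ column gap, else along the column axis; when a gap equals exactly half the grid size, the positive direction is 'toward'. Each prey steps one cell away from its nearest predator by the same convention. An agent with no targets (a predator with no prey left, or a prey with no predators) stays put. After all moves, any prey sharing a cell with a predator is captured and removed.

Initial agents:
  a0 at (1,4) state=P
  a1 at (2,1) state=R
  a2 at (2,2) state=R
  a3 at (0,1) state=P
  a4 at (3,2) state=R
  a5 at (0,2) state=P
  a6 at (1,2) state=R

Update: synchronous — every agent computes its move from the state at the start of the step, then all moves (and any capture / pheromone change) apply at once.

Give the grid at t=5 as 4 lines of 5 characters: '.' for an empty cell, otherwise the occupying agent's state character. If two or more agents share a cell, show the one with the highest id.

t=1: a0@(1,3):P a2@(1,2):R a3@(1,1):P a4@(2,2):R a5@(3,2):P a6@(2,2):R
t=2: a0@(1,2):P a2@(1,1):R a3@(1,2):P a5@(2,2):P
t=3: a0@(1,1):P a2@(1,0):R a3@(1,1):P a5@(1,2):P
t=4: a0@(1,0):P a2@(1,4):R a3@(1,0):P a5@(1,1):P
t=5: a0@(1,4):P a2@(1,3):R a3@(1,4):P a5@(1,0):P

.....
P..RP
.....
.....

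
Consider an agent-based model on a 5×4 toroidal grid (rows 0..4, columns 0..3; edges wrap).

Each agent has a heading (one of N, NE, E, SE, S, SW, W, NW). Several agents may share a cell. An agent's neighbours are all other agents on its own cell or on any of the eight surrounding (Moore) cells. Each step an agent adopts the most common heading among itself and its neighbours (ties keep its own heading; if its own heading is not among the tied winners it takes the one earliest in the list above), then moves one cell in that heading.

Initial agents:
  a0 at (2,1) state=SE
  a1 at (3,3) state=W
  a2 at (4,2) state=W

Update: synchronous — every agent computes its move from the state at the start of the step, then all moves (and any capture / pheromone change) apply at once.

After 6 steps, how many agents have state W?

t=1: a0@(3,2):SE a1@(3,2):W a2@(4,1):W
t=2: a0@(3,1):W a1@(3,1):W a2@(4,0):W
t=3: a0@(3,0):W a1@(3,0):W a2@(4,3):W
t=4: a0@(3,3):W a1@(3,3):W a2@(4,2):W
t=5: a0@(3,2):W a1@(3,2):W a2@(4,1):W
t=6: a0@(3,1):W a1@(3,1):W a2@(4,0):W

3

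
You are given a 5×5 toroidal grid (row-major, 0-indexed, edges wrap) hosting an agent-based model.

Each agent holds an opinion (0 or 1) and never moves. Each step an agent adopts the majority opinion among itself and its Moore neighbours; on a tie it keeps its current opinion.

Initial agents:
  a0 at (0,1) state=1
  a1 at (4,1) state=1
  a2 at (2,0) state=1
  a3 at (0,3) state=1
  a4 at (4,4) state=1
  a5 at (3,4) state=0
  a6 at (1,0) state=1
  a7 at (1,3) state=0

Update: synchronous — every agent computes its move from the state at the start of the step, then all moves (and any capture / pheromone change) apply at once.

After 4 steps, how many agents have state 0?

t=1: a0@(0,1):1 a1@(4,1):1 a2@(2,0):1 a3@(0,3):1 a4@(4,4):1 a5@(3,4):1 a6@(1,0):1 a7@(1,3):0
t=2: (unchanged — steady state)

1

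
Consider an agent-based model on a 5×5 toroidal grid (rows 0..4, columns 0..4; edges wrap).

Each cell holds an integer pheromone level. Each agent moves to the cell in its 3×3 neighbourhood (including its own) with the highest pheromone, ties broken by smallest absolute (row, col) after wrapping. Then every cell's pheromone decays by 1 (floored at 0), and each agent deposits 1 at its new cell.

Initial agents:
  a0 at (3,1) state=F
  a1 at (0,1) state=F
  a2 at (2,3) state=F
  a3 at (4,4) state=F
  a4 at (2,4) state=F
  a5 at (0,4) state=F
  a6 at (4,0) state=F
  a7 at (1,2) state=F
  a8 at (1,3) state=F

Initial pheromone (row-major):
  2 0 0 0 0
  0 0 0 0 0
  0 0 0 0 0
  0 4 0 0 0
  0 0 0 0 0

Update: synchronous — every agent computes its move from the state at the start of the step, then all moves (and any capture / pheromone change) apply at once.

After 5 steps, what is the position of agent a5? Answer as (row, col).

(0, 0)

t=1: a0@(3,1) a1@(0,0) a2@(1,2) a3@(0,0) a4@(1,0) a5@(0,0) a6@(3,1) a7@(0,1) a8@(0,2) | pheromone: 4 1 1 0 0 / 1 0 1 0 0 / 0 0 0 0 0 / 0 5 0 0 0 / 0 0 0 0 0
t=2: a0@(3,1) a1@(0,0) a2@(0,1) a3@(0,0) a4@(0,0) a5@(0,0) a6@(3,1) a7@(0,0) a8@(0,1) | pheromone: 8 2 0 0 0 / 0 0 0 0 0 / 0 0 0 0 0 / 0 6 0 0 0 / 0 0 0 0 0
t=3: a0@(3,1) a1@(0,0) a2@(0,0) a3@(0,0) a4@(0,0) a5@(0,0) a6@(3,1) a7@(0,0) a8@(0,0) | pheromone: 14 1 0 0 0 / 0 0 0 0 0 / 0 0 0 0 0 / 0 7 0 0 0 / 0 0 0 0 0
t=4: a0@(3,1) a1@(0,0) a2@(0,0) a3@(0,0) a4@(0,0) a5@(0,0) a6@(3,1) a7@(0,0) a8@(0,0) | pheromone: 20 0 0 0 0 / 0 0 0 0 0 / 0 0 0 0 0 / 0 8 0 0 0 / 0 0 0 0 0
t=5: a0@(3,1) a1@(0,0) a2@(0,0) a3@(0,0) a4@(0,0) a5@(0,0) a6@(3,1) a7@(0,0) a8@(0,0) | pheromone: 26 0 0 0 0 / 0 0 0 0 0 / 0 0 0 0 0 / 0 9 0 0 0 / 0 0 0 0 0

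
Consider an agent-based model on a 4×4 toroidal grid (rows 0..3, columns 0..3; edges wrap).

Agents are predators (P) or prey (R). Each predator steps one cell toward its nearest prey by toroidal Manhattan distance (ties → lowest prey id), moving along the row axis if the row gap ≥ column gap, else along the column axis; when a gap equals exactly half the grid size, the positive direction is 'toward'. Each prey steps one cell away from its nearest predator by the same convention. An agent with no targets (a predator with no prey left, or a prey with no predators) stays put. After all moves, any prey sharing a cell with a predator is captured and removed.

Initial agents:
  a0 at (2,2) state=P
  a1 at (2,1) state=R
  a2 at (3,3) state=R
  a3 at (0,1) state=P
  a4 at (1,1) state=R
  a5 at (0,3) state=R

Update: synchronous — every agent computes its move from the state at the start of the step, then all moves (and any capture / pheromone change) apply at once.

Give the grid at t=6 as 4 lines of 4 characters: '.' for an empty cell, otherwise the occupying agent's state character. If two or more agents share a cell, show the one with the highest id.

....
..PP
..R.
....

t=1: a0@(2,1):P a1@(2,0):R a2@(0,3):R a3@(1,1):P a5@(0,2):R
t=2: a0@(2,0):P a1@(2,3):R a2@(0,2):R a3@(2,1):P a5@(3,2):R
t=3: a0@(2,3):P a2@(3,2):R a3@(2,2):P a5@(0,2):R
t=4: a0@(3,3):P a2@(0,2):R a3@(3,2):P
t=5: a0@(0,3):P a2@(1,2):R a3@(0,2):P
t=6: a0@(1,3):P a2@(2,2):R a3@(1,2):P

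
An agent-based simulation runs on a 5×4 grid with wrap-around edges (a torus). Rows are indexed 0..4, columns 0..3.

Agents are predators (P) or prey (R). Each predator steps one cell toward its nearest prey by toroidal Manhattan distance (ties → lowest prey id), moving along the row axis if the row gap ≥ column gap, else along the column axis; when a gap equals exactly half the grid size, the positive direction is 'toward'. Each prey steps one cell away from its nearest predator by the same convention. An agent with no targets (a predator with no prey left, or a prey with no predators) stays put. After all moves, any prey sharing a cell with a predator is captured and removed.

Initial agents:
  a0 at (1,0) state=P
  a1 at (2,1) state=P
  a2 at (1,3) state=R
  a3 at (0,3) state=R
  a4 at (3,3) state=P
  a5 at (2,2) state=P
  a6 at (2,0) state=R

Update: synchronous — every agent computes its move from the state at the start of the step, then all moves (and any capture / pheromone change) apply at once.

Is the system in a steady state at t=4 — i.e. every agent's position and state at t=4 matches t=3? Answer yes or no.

t=1: a0@(1,3):P a1@(2,0):P a3@(4,3):R a4@(2,3):P a5@(1,2):P a6@(3,0):R
t=2: a0@(0,3):P a1@(3,0):P a4@(3,3):P a5@(0,2):P a6@(4,0):R
t=3: a0@(4,3):P a1@(4,0):P a4@(4,3):P a5@(0,3):P a6@(0,0):R
t=4: a0@(0,3):P a1@(0,0):P a4@(0,3):P a5@(0,0):P a6@(1,0):R

no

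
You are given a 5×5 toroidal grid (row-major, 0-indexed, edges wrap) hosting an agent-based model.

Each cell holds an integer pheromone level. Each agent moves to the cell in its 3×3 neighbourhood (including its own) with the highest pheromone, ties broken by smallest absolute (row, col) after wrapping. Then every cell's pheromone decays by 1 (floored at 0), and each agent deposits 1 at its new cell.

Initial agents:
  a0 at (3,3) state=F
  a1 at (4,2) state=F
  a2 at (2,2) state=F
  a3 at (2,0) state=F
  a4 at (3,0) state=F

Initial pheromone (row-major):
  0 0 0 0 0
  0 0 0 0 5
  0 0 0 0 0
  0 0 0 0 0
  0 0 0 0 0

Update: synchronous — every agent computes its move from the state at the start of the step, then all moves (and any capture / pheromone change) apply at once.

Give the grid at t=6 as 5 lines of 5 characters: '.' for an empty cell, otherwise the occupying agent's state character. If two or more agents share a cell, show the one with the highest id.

.F...
....F
.....
.....
.....

t=1: a0@(2,2) a1@(0,1) a2@(1,1) a3@(1,4) a4@(2,0) | pheromone: 0 1 0 0 0 / 0 1 0 0 5 / 1 0 1 0 0 / 0 0 0 0 0 / 0 0 0 0 0
t=2: a0@(1,1) a1@(0,1) a2@(0,1) a3@(1,4) a4@(1,4) | pheromone: 0 2 0 0 0 / 0 1 0 0 6 / 0 0 0 0 0 / 0 0 0 0 0 / 0 0 0 0 0
t=3: a0@(0,1) a1@(0,1) a2@(0,1) a3@(1,4) a4@(1,4) | pheromone: 0 4 0 0 0 / 0 0 0 0 7 / 0 0 0 0 0 / 0 0 0 0 0 / 0 0 0 0 0
t=4: a0@(0,1) a1@(0,1) a2@(0,1) a3@(1,4) a4@(1,4) | pheromone: 0 6 0 0 0 / 0 0 0 0 8 / 0 0 0 0 0 / 0 0 0 0 0 / 0 0 0 0 0
t=5: a0@(0,1) a1@(0,1) a2@(0,1) a3@(1,4) a4@(1,4) | pheromone: 0 8 0 0 0 / 0 0 0 0 9 / 0 0 0 0 0 / 0 0 0 0 0 / 0 0 0 0 0
t=6: a0@(0,1) a1@(0,1) a2@(0,1) a3@(1,4) a4@(1,4) | pheromone: 0 10 0 0 0 / 0 0 0 0 10 / 0 0 0 0 0 / 0 0 0 0 0 / 0 0 0 0 0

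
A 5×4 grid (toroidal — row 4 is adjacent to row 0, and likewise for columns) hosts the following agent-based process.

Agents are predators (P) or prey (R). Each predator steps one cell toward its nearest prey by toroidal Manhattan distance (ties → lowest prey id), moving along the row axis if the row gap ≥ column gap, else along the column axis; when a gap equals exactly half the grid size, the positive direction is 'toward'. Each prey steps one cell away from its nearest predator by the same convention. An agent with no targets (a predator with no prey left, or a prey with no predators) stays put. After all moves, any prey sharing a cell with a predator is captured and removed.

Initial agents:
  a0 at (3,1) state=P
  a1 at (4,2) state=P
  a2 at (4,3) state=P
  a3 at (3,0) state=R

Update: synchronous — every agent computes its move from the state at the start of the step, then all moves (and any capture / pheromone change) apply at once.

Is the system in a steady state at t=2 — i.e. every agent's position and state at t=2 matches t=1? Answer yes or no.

t=1: a0@(3,0):P a1@(4,3):P a2@(3,3):P
t=2: (unchanged — steady state)

yes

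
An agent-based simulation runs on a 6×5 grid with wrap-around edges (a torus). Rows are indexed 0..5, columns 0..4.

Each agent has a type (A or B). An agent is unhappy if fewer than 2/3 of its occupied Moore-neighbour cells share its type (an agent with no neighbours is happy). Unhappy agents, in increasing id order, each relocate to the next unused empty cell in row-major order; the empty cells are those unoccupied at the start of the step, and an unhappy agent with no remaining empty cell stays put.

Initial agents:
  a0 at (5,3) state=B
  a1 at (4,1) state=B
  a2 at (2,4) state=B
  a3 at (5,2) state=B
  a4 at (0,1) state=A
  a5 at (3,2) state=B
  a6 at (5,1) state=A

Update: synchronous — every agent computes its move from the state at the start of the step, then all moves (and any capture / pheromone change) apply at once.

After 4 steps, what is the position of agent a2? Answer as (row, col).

(0, 1)

t=1: a0@(5,3):B a1@(4,1):B a2@(2,4):B a3@(0,0):B a4@(0,2):A a5@(3,2):B a6@(0,3):A
t=2: a0@(0,1):B a1@(4,1):B a2@(2,4):B a3@(0,0):B a4@(0,4):A a5@(3,2):B a6@(1,0):A
t=3: a0@(0,2):B a1@(4,1):B a2@(0,3):B a3@(1,1):B a4@(1,2):A a5@(3,2):B a6@(1,3):A
t=4: a0@(0,0):B a1@(4,1):B a2@(0,1):B a3@(0,4):B a4@(1,0):A a5@(3,2):B a6@(1,4):A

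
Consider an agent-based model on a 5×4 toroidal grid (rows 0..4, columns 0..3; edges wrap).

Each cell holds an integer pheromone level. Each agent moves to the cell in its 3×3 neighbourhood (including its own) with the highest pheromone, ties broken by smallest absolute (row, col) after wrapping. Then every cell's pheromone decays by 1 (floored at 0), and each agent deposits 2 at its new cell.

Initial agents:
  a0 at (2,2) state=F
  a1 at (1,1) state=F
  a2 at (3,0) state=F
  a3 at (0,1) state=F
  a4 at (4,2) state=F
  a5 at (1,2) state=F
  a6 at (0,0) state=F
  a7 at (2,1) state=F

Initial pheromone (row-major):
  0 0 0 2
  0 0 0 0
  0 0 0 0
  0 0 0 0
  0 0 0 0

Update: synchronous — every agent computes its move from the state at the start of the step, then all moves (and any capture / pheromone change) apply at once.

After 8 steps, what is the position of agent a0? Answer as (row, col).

t=1: a0@(1,1) a1@(0,0) a2@(2,0) a3@(0,0) a4@(0,3) a5@(0,3) a6@(0,3) a7@(1,0) | pheromone: 4 0 0 7 / 2 2 0 0 / 2 0 0 0 / 0 0 0 0 / 0 0 0 0
t=2: a0@(0,0) a1@(0,3) a2@(1,0) a3@(0,3) a4@(0,3) a5@(0,3) a6@(0,3) a7@(0,3) | pheromone: 5 0 0 18 / 3 1 0 0 / 1 0 0 0 / 0 0 0 0 / 0 0 0 0
t=3: a0@(0,3) a1@(0,3) a2@(0,3) a3@(0,3) a4@(0,3) a5@(0,3) a6@(0,3) a7@(0,3) | pheromone: 4 0 0 33 / 2 0 0 0 / 0 0 0 0 / 0 0 0 0 / 0 0 0 0
t=4: a0@(0,3) a1@(0,3) a2@(0,3) a3@(0,3) a4@(0,3) a5@(0,3) a6@(0,3) a7@(0,3) | pheromone: 3 0 0 48 / 1 0 0 0 / 0 0 0 0 / 0 0 0 0 / 0 0 0 0
t=5: a0@(0,3) a1@(0,3) a2@(0,3) a3@(0,3) a4@(0,3) a5@(0,3) a6@(0,3) a7@(0,3) | pheromone: 2 0 0 63 / 0 0 0 0 / 0 0 0 0 / 0 0 0 0 / 0 0 0 0
t=6: a0@(0,3) a1@(0,3) a2@(0,3) a3@(0,3) a4@(0,3) a5@(0,3) a6@(0,3) a7@(0,3) | pheromone: 1 0 0 78 / 0 0 0 0 / 0 0 0 0 / 0 0 0 0 / 0 0 0 0
t=7: a0@(0,3) a1@(0,3) a2@(0,3) a3@(0,3) a4@(0,3) a5@(0,3) a6@(0,3) a7@(0,3) | pheromone: 0 0 0 93 / 0 0 0 0 / 0 0 0 0 / 0 0 0 0 / 0 0 0 0
t=8: a0@(0,3) a1@(0,3) a2@(0,3) a3@(0,3) a4@(0,3) a5@(0,3) a6@(0,3) a7@(0,3) | pheromone: 0 0 0 108 / 0 0 0 0 / 0 0 0 0 / 0 0 0 0 / 0 0 0 0

(0, 3)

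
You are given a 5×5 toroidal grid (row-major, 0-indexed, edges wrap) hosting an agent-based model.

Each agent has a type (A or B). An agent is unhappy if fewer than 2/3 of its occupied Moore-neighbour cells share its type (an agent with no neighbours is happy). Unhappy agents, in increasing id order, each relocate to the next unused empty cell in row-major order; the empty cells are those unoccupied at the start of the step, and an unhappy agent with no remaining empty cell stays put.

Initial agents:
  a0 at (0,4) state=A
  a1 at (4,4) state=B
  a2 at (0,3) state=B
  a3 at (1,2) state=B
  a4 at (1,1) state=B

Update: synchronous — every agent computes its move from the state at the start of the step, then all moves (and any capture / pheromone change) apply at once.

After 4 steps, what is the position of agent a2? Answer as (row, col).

t=1: a0@(0,0):A a1@(0,1):B a2@(0,3):B a3@(1,2):B a4@(1,1):B
t=2: a0@(0,2):A a1@(0,1):B a2@(0,3):B a3@(1,2):B a4@(1,1):B
t=3: a0@(0,0):A a1@(0,1):B a2@(0,4):B a3@(1,2):B a4@(1,1):B
t=4: a0@(0,2):A a1@(0,1):B a2@(0,3):B a3@(1,2):B a4@(1,1):B

(0, 3)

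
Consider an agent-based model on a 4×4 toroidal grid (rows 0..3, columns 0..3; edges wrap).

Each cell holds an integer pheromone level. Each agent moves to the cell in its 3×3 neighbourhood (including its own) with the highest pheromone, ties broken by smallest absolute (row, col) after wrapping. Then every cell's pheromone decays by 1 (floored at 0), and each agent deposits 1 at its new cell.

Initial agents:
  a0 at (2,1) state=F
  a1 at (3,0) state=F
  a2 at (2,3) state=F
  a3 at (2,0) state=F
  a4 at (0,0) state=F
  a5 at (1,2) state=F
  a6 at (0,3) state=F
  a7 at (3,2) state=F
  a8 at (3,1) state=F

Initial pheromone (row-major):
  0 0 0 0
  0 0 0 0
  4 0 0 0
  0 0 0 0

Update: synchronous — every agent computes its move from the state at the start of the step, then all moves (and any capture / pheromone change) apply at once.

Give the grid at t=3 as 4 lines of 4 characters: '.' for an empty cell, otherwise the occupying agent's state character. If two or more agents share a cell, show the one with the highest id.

F...
....
F...
....

t=1: a0@(2,0) a1@(2,0) a2@(2,0) a3@(2,0) a4@(0,0) a5@(0,1) a6@(0,0) a7@(0,1) a8@(2,0) | pheromone: 2 2 0 0 / 0 0 0 0 / 8 0 0 0 / 0 0 0 0
t=2: a0@(2,0) a1@(2,0) a2@(2,0) a3@(2,0) a4@(0,0) a5@(0,0) a6@(0,0) a7@(0,0) a8@(2,0) | pheromone: 5 1 0 0 / 0 0 0 0 / 12 0 0 0 / 0 0 0 0
t=3: a0@(2,0) a1@(2,0) a2@(2,0) a3@(2,0) a4@(0,0) a5@(0,0) a6@(0,0) a7@(0,0) a8@(2,0) | pheromone: 8 0 0 0 / 0 0 0 0 / 16 0 0 0 / 0 0 0 0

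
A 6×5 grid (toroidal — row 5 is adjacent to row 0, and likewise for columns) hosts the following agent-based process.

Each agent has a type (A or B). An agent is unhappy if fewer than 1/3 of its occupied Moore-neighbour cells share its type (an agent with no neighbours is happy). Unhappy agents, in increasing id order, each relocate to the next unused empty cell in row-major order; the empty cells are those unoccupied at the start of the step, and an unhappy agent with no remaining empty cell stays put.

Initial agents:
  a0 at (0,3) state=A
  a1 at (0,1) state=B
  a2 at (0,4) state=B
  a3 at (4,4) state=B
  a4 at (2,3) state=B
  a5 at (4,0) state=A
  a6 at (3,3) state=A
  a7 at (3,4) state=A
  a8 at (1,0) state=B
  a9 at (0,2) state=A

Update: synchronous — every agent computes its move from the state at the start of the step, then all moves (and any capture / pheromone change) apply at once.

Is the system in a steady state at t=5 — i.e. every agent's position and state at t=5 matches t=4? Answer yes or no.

t=1: a0@(0,3):A a1@(0,1):B a2@(0,4):B a3@(0,0):B a4@(1,1):B a5@(4,0):A a6@(3,3):A a7@(3,4):A a8@(1,0):B a9@(0,2):A
t=2: (unchanged — steady state)

yes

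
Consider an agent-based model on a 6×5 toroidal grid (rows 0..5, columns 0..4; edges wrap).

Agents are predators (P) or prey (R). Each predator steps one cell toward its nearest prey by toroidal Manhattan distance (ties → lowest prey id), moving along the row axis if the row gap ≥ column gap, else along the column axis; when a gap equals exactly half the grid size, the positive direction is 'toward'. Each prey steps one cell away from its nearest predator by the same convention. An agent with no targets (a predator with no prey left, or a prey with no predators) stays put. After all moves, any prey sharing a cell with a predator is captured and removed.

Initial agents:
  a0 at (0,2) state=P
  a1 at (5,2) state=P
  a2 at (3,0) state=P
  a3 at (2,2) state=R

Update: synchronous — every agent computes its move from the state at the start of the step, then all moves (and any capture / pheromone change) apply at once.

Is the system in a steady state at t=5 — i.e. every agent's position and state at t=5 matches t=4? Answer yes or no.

no

t=1: a0@(1,2):P a1@(0,2):P a2@(3,1):P a3@(3,2):R
t=2: a0@(2,2):P a1@(1,2):P a2@(3,2):P a3@(3,3):R
t=3: a0@(3,2):P a1@(2,2):P a2@(3,3):P a3@(3,4):R
t=4: a0@(3,3):P a1@(2,3):P a2@(3,4):P a3@(3,0):R
t=5: a0@(3,4):P a1@(2,4):P a2@(3,0):P a3@(3,1):R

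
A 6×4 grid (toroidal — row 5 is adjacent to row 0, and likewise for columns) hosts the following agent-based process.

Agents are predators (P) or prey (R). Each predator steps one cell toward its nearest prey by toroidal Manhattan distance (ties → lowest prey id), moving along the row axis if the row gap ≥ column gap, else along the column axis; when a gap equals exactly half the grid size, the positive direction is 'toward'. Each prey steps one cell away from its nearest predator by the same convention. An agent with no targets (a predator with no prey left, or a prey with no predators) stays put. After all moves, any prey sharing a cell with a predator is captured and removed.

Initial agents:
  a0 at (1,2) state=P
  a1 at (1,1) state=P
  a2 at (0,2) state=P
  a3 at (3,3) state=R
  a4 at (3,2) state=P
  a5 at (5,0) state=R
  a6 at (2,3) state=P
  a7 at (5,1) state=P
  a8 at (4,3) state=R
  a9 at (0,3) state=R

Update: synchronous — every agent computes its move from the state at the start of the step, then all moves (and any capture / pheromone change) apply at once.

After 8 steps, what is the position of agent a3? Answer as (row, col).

t=1: a0@(0,2):P a1@(0,1):P a2@(0,3):P a3@(3,0):R a4@(3,3):P a5@(5,3):R a6@(3,3):P a7@(5,0):P a8@(5,3):R a9@(0,0):R
t=2: a0@(5,2):P a1@(0,0):P a2@(5,3):P a3@(3,1):R a4@(3,0):P a5@(4,3):R a6@(3,0):P a7@(5,3):P a8@(4,3):R a9@(0,3):R
t=3: a0@(4,2):P a1@(0,3):P a2@(4,3):P a3@(3,2):R a4@(3,1):P a5@(3,3):R a6@(3,1):P a7@(4,3):P a8@(3,3):R a9@(0,2):R
t=4: a0@(3,2):P a1@(0,2):P a2@(3,3):P a3@(2,2):R a4@(3,2):P a5@(2,3):R a6@(3,2):P a7@(3,3):P a8@(2,3):R a9@(0,1):R
t=5: a0@(2,2):P a1@(0,1):P a2@(2,3):P a3@(1,2):R a4@(2,2):P a5@(1,3):R a6@(2,2):P a7@(2,3):P a8@(1,3):R a9@(0,0):R
t=6: a0@(1,2):P a1@(0,0):P a2@(1,3):P a3@(0,2):R a4@(1,2):P a5@(0,3):R a6@(1,2):P a7@(1,3):P a8@(0,3):R a9@(0,3):R
t=7: a0@(0,2):P a1@(0,3):P a2@(0,3):P a3@(5,2):R a4@(0,2):P a6@(0,2):P a7@(0,3):P
t=8: a0@(5,2):P a1@(5,3):P a2@(5,3):P a3@(4,2):R a4@(5,2):P a6@(5,2):P a7@(5,3):P

(4, 2)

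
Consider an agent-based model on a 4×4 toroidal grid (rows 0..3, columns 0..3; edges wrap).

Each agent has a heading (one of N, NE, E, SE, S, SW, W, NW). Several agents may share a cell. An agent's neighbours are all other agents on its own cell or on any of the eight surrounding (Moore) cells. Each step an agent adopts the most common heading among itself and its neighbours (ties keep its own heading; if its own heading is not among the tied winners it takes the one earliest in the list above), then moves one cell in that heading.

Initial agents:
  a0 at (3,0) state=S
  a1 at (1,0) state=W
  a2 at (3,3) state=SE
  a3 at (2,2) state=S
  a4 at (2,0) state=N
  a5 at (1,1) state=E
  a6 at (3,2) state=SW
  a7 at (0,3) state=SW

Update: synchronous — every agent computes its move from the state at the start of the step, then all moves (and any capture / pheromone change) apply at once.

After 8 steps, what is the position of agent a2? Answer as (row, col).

t=1: a0@(0,0):S a1@(1,3):W a2@(0,3):S a3@(3,2):S a4@(1,0):N a5@(1,2):E a6@(0,1):SW a7@(1,2):SW
t=2: a0@(1,0):S a1@(2,3):S a2@(1,3):S a3@(0,2):S a4@(2,0):S a5@(2,1):SW a6@(1,0):SW a7@(2,1):SW
t=3: a0@(2,0):S a1@(3,3):S a2@(2,3):S a3@(1,2):S a4@(3,0):S a5@(3,0):SW a6@(2,0):S a7@(3,0):SW
t=4: a0@(3,0):S a1@(0,3):S a2@(3,3):S a3@(2,2):S a4@(0,0):S a5@(0,0):S a6@(3,0):S a7@(0,0):S
t=5: a0@(0,0):S a1@(1,3):S a2@(0,3):S a3@(3,2):S a4@(1,0):S a5@(1,0):S a6@(0,0):S a7@(1,0):S
t=6: a0@(1,0):S a1@(2,3):S a2@(1,3):S a3@(0,2):S a4@(2,0):S a5@(2,0):S a6@(1,0):S a7@(2,0):S
t=7: a0@(2,0):S a1@(3,3):S a2@(2,3):S a3@(1,2):S a4@(3,0):S a5@(3,0):S a6@(2,0):S a7@(3,0):S
t=8: a0@(3,0):S a1@(0,3):S a2@(3,3):S a3@(2,2):S a4@(0,0):S a5@(0,0):S a6@(3,0):S a7@(0,0):S

(3, 3)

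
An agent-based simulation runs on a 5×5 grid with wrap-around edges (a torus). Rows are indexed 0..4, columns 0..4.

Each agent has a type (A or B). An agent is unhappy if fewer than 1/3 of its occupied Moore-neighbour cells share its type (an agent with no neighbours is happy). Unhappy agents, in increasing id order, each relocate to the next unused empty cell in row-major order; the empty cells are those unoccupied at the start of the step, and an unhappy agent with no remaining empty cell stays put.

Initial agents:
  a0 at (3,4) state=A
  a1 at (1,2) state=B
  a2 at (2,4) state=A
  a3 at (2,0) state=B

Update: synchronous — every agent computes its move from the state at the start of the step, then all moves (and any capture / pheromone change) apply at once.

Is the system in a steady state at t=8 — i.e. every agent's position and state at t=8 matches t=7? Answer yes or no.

t=1: a0@(3,4):A a1@(1,2):B a2@(2,4):A a3@(0,0):B
t=2: (unchanged — steady state)

yes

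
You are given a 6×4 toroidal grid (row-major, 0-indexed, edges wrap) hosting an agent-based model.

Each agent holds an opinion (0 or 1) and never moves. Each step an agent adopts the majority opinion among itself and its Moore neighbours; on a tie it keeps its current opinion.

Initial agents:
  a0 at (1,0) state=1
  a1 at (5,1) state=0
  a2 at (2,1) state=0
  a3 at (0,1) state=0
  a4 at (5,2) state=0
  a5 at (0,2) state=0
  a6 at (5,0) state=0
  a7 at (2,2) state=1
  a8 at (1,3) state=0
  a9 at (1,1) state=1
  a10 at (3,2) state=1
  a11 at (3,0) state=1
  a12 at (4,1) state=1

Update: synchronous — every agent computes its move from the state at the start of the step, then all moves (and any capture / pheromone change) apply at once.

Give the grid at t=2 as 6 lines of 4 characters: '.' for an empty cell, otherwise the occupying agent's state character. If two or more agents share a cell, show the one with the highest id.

.00.
01.0
.11.
1.1.
.1..
000.

t=1: a0@(1,0):0 a1@(5,1):0 a2@(2,1):1 a3@(0,1):0 a4@(5,2):0 a5@(0,2):0 a6@(5,0):0 a7@(2,2):1 a8@(1,3):0 a9@(1,1):1 a10@(3,2):1 a11@(3,0):1 a12@(4,1):1
t=2: (unchanged — steady state)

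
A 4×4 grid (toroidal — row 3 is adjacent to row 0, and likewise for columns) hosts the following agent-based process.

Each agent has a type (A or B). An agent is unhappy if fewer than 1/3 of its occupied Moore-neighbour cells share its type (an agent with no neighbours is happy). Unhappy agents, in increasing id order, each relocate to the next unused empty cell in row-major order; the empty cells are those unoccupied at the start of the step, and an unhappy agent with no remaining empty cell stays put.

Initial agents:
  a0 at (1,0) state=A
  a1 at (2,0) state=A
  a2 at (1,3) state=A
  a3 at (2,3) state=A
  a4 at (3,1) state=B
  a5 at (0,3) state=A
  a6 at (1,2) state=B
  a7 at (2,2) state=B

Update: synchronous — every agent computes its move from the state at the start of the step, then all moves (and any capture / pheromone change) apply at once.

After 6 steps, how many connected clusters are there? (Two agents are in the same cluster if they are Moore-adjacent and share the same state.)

t=1: a0@(1,0):A a1@(2,0):A a2@(1,3):A a3@(2,3):A a4@(3,1):B a5@(0,3):A a6@(0,0):B a7@(2,2):B
t=2: a0@(1,0):A a1@(2,0):A a2@(1,3):A a3@(2,3):A a4@(3,1):B a5@(0,3):A a6@(0,1):B a7@(2,2):B
t=3: (unchanged — steady state)

2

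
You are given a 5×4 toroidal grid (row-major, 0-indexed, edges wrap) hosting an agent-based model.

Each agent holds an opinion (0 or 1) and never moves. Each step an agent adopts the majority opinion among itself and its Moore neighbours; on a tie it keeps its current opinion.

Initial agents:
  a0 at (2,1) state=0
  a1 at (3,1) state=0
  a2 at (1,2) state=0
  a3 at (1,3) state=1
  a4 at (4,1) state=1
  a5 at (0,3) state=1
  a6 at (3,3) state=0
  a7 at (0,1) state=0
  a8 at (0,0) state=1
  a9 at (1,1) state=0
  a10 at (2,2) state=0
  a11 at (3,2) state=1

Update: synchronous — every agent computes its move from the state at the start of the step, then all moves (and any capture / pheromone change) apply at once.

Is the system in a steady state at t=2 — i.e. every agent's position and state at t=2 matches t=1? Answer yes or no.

t=1: a0@(2,1):0 a1@(3,1):0 a2@(1,2):0 a3@(1,3):1 a4@(4,1):1 a5@(0,3):1 a6@(3,3):0 a7@(0,1):0 a8@(0,0):1 a9@(1,1):0 a10@(2,2):0 a11@(3,2):0
t=2: a0@(2,1):0 a1@(3,1):0 a2@(1,2):0 a3@(1,3):1 a4@(4,1):0 a5@(0,3):1 a6@(3,3):0 a7@(0,1):0 a8@(0,0):1 a9@(1,1):0 a10@(2,2):0 a11@(3,2):0

no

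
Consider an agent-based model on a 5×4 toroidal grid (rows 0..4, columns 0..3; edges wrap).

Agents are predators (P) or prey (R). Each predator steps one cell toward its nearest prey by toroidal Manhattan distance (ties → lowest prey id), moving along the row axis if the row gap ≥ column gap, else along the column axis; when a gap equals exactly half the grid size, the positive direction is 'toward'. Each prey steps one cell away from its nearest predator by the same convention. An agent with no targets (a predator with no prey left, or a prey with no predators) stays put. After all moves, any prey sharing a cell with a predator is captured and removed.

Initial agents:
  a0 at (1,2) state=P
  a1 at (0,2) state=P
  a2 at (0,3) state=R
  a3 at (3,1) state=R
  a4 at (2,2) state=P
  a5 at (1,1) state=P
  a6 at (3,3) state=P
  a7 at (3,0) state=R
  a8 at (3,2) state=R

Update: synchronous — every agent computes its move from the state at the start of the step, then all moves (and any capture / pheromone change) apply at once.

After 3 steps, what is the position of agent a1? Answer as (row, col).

t=1: a0@(0,2):P a1@(0,3):P a2@(0,0):R a3@(4,1):R a4@(3,2):P a5@(2,1):P a6@(3,0):P a7@(3,1):R a8@(4,2):R
t=2: a0@(4,2):P a1@(0,0):P a2@(0,1):R a4@(3,1):P a5@(3,1):P a6@(3,1):P a7@(3,0):R a8@(3,2):R
t=3: a0@(3,2):P a1@(0,1):P a2@(0,2):R a4@(3,0):P a5@(3,0):P a6@(3,0):P a7@(3,3):R a8@(2,2):R

(0, 1)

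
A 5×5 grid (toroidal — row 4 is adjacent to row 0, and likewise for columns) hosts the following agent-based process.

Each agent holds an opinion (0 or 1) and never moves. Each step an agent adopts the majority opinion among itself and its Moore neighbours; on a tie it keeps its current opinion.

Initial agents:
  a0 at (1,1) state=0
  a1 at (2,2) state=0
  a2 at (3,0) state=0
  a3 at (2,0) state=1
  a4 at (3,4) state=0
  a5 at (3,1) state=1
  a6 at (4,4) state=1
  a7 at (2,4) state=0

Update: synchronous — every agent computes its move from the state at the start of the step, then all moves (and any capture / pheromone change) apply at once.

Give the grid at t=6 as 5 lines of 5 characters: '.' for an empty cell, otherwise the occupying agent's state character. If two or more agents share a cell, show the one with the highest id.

t=1: a0@(1,1):0 a1@(2,2):0 a2@(3,0):0 a3@(2,0):0 a4@(3,4):0 a5@(3,1):1 a6@(4,4):0 a7@(2,4):0
t=2: a0@(1,1):0 a1@(2,2):0 a2@(3,0):0 a3@(2,0):0 a4@(3,4):0 a5@(3,1):0 a6@(4,4):0 a7@(2,4):0
t=3: (unchanged — steady state)

.....
.0...
0.0.0
00..0
....0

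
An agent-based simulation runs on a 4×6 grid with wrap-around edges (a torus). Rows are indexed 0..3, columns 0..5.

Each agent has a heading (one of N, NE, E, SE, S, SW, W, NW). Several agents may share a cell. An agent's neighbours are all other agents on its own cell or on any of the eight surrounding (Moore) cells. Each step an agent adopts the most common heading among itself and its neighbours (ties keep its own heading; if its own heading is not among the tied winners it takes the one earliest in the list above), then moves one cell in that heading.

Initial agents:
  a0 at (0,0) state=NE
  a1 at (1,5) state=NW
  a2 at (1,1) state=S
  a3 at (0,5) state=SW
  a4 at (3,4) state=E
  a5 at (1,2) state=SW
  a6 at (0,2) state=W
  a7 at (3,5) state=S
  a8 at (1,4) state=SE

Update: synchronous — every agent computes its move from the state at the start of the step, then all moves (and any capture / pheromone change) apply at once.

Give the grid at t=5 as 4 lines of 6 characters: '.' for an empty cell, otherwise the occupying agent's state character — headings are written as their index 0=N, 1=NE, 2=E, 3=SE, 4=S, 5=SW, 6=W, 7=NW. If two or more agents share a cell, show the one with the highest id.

.....4
4.4...
44....
4.....

t=1: a0@(1,0):S a1@(0,4):NW a2@(2,1):S a3@(1,4):SW a4@(3,5):E a5@(2,1):SW a6@(0,1):W a7@(0,5):S a8@(2,5):SE
t=2: a0@(2,0):S a1@(3,3):NW a2@(3,1):S a3@(2,3):SW a4@(3,0):E a5@(3,1):S a6@(0,0):W a7@(1,5):S a8@(3,0):SE
t=3: a0@(3,0):S a1@(2,2):NW a2@(0,1):S a3@(3,2):SW a4@(0,0):S a5@(0,1):S a6@(1,0):S a7@(2,5):S a8@(0,0):S
t=4: a0@(0,0):S a1@(1,1):NW a2@(1,1):S a3@(0,2):S a4@(1,0):S a5@(1,1):S a6@(2,0):S a7@(3,5):S a8@(1,0):S
t=5: a0@(1,0):S a1@(2,1):S a2@(2,1):S a3@(1,2):S a4@(2,0):S a5@(2,1):S a6@(3,0):S a7@(0,5):S a8@(2,0):S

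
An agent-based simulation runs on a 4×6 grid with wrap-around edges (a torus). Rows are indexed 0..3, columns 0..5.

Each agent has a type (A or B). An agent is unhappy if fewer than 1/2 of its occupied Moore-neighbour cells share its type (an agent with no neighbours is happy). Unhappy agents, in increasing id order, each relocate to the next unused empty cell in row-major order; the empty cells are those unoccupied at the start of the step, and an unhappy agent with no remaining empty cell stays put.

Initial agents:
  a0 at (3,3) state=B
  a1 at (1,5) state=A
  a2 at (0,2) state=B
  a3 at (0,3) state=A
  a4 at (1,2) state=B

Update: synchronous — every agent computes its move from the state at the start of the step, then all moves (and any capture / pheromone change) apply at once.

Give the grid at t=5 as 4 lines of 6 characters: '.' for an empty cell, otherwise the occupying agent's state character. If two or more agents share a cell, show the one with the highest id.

t=1: a0@(3,3):B a1@(1,5):A a2@(0,2):B a3@(0,0):A a4@(1,2):B
t=2: (unchanged — steady state)

A.B...
..B..A
......
...B..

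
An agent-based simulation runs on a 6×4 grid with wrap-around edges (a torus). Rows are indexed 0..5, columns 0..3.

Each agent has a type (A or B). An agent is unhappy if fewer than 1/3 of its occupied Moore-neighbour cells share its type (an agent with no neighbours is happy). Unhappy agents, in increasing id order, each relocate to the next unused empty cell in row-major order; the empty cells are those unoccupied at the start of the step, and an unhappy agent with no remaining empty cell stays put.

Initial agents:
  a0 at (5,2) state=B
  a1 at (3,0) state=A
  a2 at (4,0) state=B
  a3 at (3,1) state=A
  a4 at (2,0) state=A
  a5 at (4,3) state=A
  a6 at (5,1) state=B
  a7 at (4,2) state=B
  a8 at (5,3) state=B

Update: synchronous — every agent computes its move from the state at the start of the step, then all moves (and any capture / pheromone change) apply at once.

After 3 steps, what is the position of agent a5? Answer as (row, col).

t=1: a0@(5,2):B a1@(3,0):A a2@(4,0):B a3@(3,1):A a4@(2,0):A a5@(0,0):A a6@(5,1):B a7@(4,2):B a8@(5,3):B
t=2: a0@(5,2):B a1@(3,0):A a2@(4,0):B a3@(3,1):A a4@(2,0):A a5@(0,1):A a6@(5,1):B a7@(4,2):B a8@(5,3):B
t=3: a0@(5,2):B a1@(3,0):A a2@(4,0):B a3@(3,1):A a4@(2,0):A a5@(0,0):A a6@(5,1):B a7@(4,2):B a8@(5,3):B

(0, 0)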